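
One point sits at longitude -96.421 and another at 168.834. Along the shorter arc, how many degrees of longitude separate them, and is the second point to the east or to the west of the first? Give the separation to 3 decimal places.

Raw difference: 168.834 − -96.421 = 265.255°.
Normalise into (−180°, 180°]: 265.255° − 360° = -94.745°.
Negative ⇒ the second point lies to the west; separation 94.745°.

94.745° west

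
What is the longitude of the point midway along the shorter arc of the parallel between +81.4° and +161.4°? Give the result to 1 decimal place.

+121.4°

Signed shortest Δλ from +81.4° to +161.4° is +80.0°.
Midpoint longitude = +81.4° + (+80.0°)/2 = +81.4° + 40.0° = +121.4°.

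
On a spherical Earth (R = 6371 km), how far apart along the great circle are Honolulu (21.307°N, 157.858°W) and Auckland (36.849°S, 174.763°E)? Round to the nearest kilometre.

7076 km

Δλ = 174.763 − -157.858 = 332.621°; wrapped into (−180°, 180°]: -27.379°.
Δφ = -36.849 − 21.307 = -58.156°.
a = sin²(Δφ/2) + cos φ₁ · cos φ₂ · sin²(Δλ/2) = 0.277951.
c = 2·atan2(√a, √(1−a)) = 1.11063 rad → d = 6371·c ≈ 7075.82 km.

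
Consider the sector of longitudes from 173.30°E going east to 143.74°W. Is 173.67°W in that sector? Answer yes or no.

Band width going east from +173.30° to -143.74°: ((-143.74 − 173.30) mod 360) = 42.96°.
Offset of -173.67° east of the west edge: ((-173.67 − 173.30) mod 360) = 13.03°.
13.03° ≤ 42.96° ⇒ inside.

Yes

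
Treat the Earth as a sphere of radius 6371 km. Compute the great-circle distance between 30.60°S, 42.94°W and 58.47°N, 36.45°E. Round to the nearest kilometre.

12293 km

Δλ = 36.45 − -42.94 = 79.39°.
Δφ = 58.47 − -30.60 = 89.07°.
a = sin²(Δφ/2) + cos φ₁ · cos φ₂ · sin²(Δλ/2) = 0.675506.
c = 2·atan2(√a, √(1−a)) = 1.92945 rad → d = 6371·c ≈ 12292.52 km.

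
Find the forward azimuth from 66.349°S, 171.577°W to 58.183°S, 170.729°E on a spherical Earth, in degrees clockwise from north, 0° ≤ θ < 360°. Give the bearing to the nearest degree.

307°

Δλ = 170.729 − -171.577 = 342.306°; wrapped into (−180°, 180°]: -17.694°.
θ = atan2( sin Δλ · cos φ₂ , cos φ₁ · sin φ₂ − sin φ₁ · cos φ₂ · cos Δλ )
  = atan2(-0.16024, 0.11920) = -53.355° → normalised to [0°, 360°): 306.645°.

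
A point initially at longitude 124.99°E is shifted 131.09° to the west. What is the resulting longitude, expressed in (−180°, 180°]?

Start at +124.99°; shift −131.09° → -6.10°.
-6.10° already lies in (−180°, 180°].

6.10°W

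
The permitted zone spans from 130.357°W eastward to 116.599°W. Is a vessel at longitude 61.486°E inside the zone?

Band width going east from -130.357° to -116.599°: ((-116.599 − -130.357) mod 360) = 13.758°.
Offset of +61.486° east of the west edge: ((61.486 − -130.357) mod 360) = 191.843°.
191.843° > 13.758° ⇒ outside.

No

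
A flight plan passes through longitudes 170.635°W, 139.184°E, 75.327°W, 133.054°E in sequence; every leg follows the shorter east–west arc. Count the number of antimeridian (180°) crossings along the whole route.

3

Leg 1: -170.635° → +139.184°, shortest Δλ = -50.181° (west) — crosses 180°.
Leg 2: +139.184° → -75.327°, shortest Δλ = 145.489° (east) — crosses 180°.
Leg 3: -75.327° → +133.054°, shortest Δλ = -151.619° (west) — crosses 180°.
Total crossings: 3.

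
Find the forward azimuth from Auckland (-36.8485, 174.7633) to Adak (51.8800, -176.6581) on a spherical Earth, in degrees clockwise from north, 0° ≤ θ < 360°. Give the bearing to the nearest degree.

Δλ = -176.6581 − 174.7633 = -351.4214°; wrapped into (−180°, 180°]: 8.5786°.
θ = atan2( sin Δλ · cos φ₂ , cos φ₁ · sin φ₂ − sin φ₁ · cos φ₂ · cos Δλ )
  = atan2(0.09208, 0.99561) = 5.284° → normalised to [0°, 360°): 5.284°.

5°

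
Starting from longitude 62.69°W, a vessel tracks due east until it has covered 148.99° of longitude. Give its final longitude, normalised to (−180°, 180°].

86.30°E

Start at -62.69°; shift +148.99° → +86.30°.
+86.30° already lies in (−180°, 180°].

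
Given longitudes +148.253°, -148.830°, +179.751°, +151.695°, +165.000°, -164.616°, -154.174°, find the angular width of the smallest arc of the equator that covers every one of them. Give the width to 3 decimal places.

62.917°

Sort the longitudes: -164.616°, -154.174°, -148.830°, +148.253°, +151.695°, +165.000°, +179.751°.
Eastward gaps between consecutive values (wrapping around): 10.442°, 5.344°, 297.083°, 3.442°, 13.305°, 14.751°, 15.633°.
Largest gap = 297.083° ⇒ minimal covering band is its complement: 360° − 297.083° = 62.917°.
Band runs from +148.253° eastward to -148.830°, crossing the antimeridian.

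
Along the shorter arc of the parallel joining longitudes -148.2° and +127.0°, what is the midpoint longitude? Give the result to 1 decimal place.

+169.4°

Signed shortest Δλ from -148.2° to +127.0° is -84.8°.
Midpoint longitude = -148.2° + (-84.8°)/2 = -148.2° − 42.4° = -190.6°.
Normalise into (−180°, 180°]: +169.4°.
(The naïve average (-148.2 + +127.0)/2 = -10.6° is on the wrong side of the globe.)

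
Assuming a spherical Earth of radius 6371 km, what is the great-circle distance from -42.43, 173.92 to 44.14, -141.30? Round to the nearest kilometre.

Δλ = -141.30 − 173.92 = -315.22°; wrapped into (−180°, 180°]: 44.78°.
Δφ = 44.14 − -42.43 = 86.57°.
a = sin²(Δφ/2) + cos φ₁ · cos φ₂ · sin²(Δλ/2) = 0.546939.
c = 2·atan2(√a, √(1−a)) = 1.66481 rad → d = 6371·c ≈ 10606.53 km.

10607 km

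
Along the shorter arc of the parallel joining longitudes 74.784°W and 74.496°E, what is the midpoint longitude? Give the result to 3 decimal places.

Signed shortest Δλ from -74.784° to +74.496° is +149.280°.
Midpoint longitude = -74.784° + (+149.280°)/2 = -74.784° + 74.640° = -0.144°.

0.144°W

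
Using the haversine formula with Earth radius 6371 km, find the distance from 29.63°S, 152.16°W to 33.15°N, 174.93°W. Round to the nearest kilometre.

7381 km

Δλ = -174.93 − -152.16 = -22.77°.
Δφ = 33.15 − -29.63 = 62.78°.
a = sin²(Δφ/2) + cos φ₁ · cos φ₂ · sin²(Δλ/2) = 0.299655.
c = 2·atan2(√a, √(1−a)) = 1.15853 rad → d = 6371·c ≈ 7380.97 km.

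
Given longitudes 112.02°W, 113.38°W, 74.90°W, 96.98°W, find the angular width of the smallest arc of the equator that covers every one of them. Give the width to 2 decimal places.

38.48°

Sort the longitudes: -113.38°, -112.02°, -96.98°, -74.90°.
Eastward gaps between consecutive values (wrapping around): 1.36°, 15.04°, 22.08°, 321.52°.
Largest gap = 321.52° ⇒ minimal covering band is its complement: 360° − 321.52° = 38.48°.
Band runs from -113.38° eastward to -74.90°.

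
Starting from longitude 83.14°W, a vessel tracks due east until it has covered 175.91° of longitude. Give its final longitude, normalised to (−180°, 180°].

92.77°E

Start at -83.14°; shift +175.91° → +92.77°.
+92.77° already lies in (−180°, 180°].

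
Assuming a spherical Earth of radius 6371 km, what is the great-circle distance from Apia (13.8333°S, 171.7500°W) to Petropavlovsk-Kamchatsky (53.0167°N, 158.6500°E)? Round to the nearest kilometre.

Δλ = 158.6500 − -171.7500 = 330.4000°; wrapped into (−180°, 180°]: -29.6000°.
Δφ = 53.0167 − -13.8333 = 66.8500°.
a = sin²(Δφ/2) + cos φ₁ · cos φ₂ · sin²(Δλ/2) = 0.341546.
c = 2·atan2(√a, √(1−a)) = 1.24833 rad → d = 6371·c ≈ 7953.11 km.

7953 km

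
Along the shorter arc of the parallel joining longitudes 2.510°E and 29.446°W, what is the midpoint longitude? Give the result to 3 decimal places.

13.468°W

Signed shortest Δλ from +2.510° to -29.446° is -31.956°.
Midpoint longitude = +2.510° + (-31.956°)/2 = +2.510° − 15.978° = -13.468°.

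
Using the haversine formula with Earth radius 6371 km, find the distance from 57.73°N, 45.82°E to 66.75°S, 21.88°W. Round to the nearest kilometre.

Δλ = -21.88 − 45.82 = -67.70°.
Δφ = -66.75 − 57.73 = -124.48°.
a = sin²(Δφ/2) + cos φ₁ · cos φ₂ · sin²(Δλ/2) = 0.848451.
c = 2·atan2(√a, √(1−a)) = 2.34187 rad → d = 6371·c ≈ 14920.03 km.

14920 km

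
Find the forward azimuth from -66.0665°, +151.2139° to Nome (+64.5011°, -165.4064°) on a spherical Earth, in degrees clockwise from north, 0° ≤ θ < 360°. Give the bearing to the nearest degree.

Δλ = -165.4064 − 151.2139 = -316.6203°; wrapped into (−180°, 180°]: 43.3797°.
θ = atan2( sin Δλ · cos φ₂ , cos φ₁ · sin φ₂ − sin φ₁ · cos φ₂ · cos Δλ )
  = atan2(0.29568, 0.65215) = 24.389° → normalised to [0°, 360°): 24.389°.

24°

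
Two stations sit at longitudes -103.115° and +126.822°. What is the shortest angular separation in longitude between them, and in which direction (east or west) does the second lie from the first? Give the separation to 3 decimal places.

130.063° west

Raw difference: 126.822 − -103.115 = 229.937°.
Normalise into (−180°, 180°]: 229.937° − 360° = -130.063°.
Negative ⇒ the second point lies to the west; separation 130.063°.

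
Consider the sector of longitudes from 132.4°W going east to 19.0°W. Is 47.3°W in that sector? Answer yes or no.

Band width going east from -132.4° to -19.0°: ((-19.0 − -132.4) mod 360) = 113.4°.
Offset of -47.3° east of the west edge: ((-47.3 − -132.4) mod 360) = 85.1°.
85.1° ≤ 113.4° ⇒ inside.

Yes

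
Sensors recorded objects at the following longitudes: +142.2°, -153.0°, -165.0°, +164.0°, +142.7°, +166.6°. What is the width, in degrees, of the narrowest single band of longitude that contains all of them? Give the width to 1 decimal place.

64.8°

Sort the longitudes: -165.0°, -153.0°, +142.2°, +142.7°, +164.0°, +166.6°.
Eastward gaps between consecutive values (wrapping around): 12.0°, 295.2°, 0.5°, 21.3°, 2.6°, 28.4°.
Largest gap = 295.2° ⇒ minimal covering band is its complement: 360° − 295.2° = 64.8°.
Band runs from +142.2° eastward to -153.0°, crossing the antimeridian.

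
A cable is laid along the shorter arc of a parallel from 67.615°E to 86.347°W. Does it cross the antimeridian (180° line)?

Signed shortest Δλ = ((-86.347 − 67.615 + 180) mod 360) − 180 = -153.962°.
Going west by 153.962° from +67.615° reaches -86.347° without touching 180°.

No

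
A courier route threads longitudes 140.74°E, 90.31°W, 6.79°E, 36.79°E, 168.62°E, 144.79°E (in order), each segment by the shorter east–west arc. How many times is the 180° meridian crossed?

1

Leg 1: +140.74° → -90.31°, shortest Δλ = 128.95° (east) — crosses 180°.
Leg 2: -90.31° → +6.79°, shortest Δλ = 97.1° (east) — does not cross 180°.
Leg 3: +6.79° → +36.79°, shortest Δλ = 30.0° (east) — does not cross 180°.
Leg 4: +36.79° → +168.62°, shortest Δλ = 131.83° (east) — does not cross 180°.
Leg 5: +168.62° → +144.79°, shortest Δλ = -23.83° (west) — does not cross 180°.
Total crossings: 1.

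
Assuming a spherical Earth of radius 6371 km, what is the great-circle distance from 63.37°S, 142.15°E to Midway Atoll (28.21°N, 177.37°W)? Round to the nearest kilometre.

Δλ = -177.37 − 142.15 = -319.52°; wrapped into (−180°, 180°]: 40.48°.
Δφ = 28.21 − -63.37 = 91.58°.
a = sin²(Δφ/2) + cos φ₁ · cos φ₂ · sin²(Δλ/2) = 0.561060.
c = 2·atan2(√a, √(1−a)) = 1.69322 rad → d = 6371·c ≈ 10787.52 km.

10788 km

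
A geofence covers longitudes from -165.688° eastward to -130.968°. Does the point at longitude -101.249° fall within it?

No

Band width going east from -165.688° to -130.968°: ((-130.968 − -165.688) mod 360) = 34.720°.
Offset of -101.249° east of the west edge: ((-101.249 − -165.688) mod 360) = 64.439°.
64.439° > 34.720° ⇒ outside.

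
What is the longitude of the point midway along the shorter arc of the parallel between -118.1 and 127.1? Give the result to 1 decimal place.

Signed shortest Δλ from -118.1° to +127.1° is -114.8°.
Midpoint longitude = -118.1° + (-114.8°)/2 = -118.1° − 57.4° = -175.5°.
(The naïve average (-118.1 + +127.1)/2 = 4.5° is on the wrong side of the globe.)

-175.5°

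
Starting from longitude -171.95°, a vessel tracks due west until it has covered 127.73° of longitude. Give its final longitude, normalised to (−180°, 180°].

Start at -171.95°; shift −127.73° → -299.68°.
-299.68° lies outside (−180°, 180°]; add 360° → +60.32°.

+60.32°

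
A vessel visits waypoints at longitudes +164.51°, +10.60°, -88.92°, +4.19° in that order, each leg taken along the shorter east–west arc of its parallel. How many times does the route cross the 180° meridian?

Leg 1: +164.51° → +10.60°, shortest Δλ = -153.91° (west) — does not cross 180°.
Leg 2: +10.60° → -88.92°, shortest Δλ = -99.52° (west) — does not cross 180°.
Leg 3: -88.92° → +4.19°, shortest Δλ = 93.11° (east) — does not cross 180°.
Total crossings: 0.

0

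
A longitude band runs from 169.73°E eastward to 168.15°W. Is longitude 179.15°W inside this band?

Band width going east from +169.73° to -168.15°: ((-168.15 − 169.73) mod 360) = 22.12°.
Offset of -179.15° east of the west edge: ((-179.15 − 169.73) mod 360) = 11.12°.
11.12° ≤ 22.12° ⇒ inside.

Yes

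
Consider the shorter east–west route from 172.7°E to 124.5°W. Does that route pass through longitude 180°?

Naïve |-124.5 − 172.7| = 297.2° > 180°, so the shorter arc goes the other way round — across 180°.
Signed shortest Δλ = ((-124.5 − 172.7 + 180) mod 360) − 180 = 62.8°.
Going east by 62.8° from +172.7° passes through 180° before reaching -124.5°.

Yes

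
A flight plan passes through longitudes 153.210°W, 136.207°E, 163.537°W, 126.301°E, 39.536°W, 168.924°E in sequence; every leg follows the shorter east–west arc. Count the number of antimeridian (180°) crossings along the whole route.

4

Leg 1: -153.210° → +136.207°, shortest Δλ = -70.583° (west) — crosses 180°.
Leg 2: +136.207° → -163.537°, shortest Δλ = 60.256° (east) — crosses 180°.
Leg 3: -163.537° → +126.301°, shortest Δλ = -70.162° (west) — crosses 180°.
Leg 4: +126.301° → -39.536°, shortest Δλ = -165.837° (west) — does not cross 180°.
Leg 5: -39.536° → +168.924°, shortest Δλ = -151.54° (west) — crosses 180°.
Total crossings: 4.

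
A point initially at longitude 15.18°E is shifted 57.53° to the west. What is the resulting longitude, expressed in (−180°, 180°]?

Start at +15.18°; shift −57.53° → -42.35°.
-42.35° already lies in (−180°, 180°].

42.35°W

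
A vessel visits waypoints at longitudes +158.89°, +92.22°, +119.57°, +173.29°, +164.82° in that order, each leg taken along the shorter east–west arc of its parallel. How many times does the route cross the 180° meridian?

Leg 1: +158.89° → +92.22°, shortest Δλ = -66.67° (west) — does not cross 180°.
Leg 2: +92.22° → +119.57°, shortest Δλ = 27.35° (east) — does not cross 180°.
Leg 3: +119.57° → +173.29°, shortest Δλ = 53.72° (east) — does not cross 180°.
Leg 4: +173.29° → +164.82°, shortest Δλ = -8.47° (west) — does not cross 180°.
Total crossings: 0.

0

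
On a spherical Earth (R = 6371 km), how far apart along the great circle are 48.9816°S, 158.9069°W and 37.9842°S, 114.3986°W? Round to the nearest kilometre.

3732 km

Δλ = -114.3986 − -158.9069 = 44.5083°.
Δφ = -37.9842 − -48.9816 = 10.9974°.
a = sin²(Δφ/2) + cos φ₁ · cos φ₂ · sin²(Δλ/2) = 0.083374.
c = 2·atan2(√a, √(1−a)) = 0.58583 rad → d = 6371·c ≈ 3732.34 km.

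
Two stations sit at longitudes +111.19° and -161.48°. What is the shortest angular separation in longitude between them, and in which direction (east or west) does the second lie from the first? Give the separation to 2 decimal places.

Raw difference: -161.48 − 111.19 = -272.67°.
Normalise into (−180°, 180°]: -272.67° + 360° = 87.33°.
Positive ⇒ the second point lies to the east; separation 87.33°.

87.33° east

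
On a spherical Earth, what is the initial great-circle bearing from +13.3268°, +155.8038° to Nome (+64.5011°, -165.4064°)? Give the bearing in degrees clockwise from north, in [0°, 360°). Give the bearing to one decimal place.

Δλ = -165.4064 − 155.8038 = -321.2102°; wrapped into (−180°, 180°]: 38.7898°.
θ = atan2( sin Δλ · cos φ₂ , cos φ₁ · sin φ₂ − sin φ₁ · cos φ₂ · cos Δλ )
  = atan2(0.26969, 0.80094) = 18.609° → normalised to [0°, 360°): 18.609°.

18.6°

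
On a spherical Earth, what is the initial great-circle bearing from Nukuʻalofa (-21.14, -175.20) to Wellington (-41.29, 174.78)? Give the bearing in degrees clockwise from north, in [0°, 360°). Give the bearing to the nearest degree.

Δλ = 174.78 − -175.20 = 349.98°; wrapped into (−180°, 180°]: -10.02°.
θ = atan2( sin Δλ · cos φ₂ , cos φ₁ · sin φ₂ − sin φ₁ · cos φ₂ · cos Δλ )
  = atan2(-0.13073, -0.34861) = -159.443° → normalised to [0°, 360°): 200.557°.

201°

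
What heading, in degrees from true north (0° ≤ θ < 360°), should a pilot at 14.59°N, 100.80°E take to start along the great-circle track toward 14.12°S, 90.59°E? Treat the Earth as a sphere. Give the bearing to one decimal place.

199.8°

Δλ = 90.59 − 100.80 = -10.21°.
θ = atan2( sin Δλ · cos φ₂ , cos φ₁ · sin φ₂ − sin φ₁ · cos φ₂ · cos Δλ )
  = atan2(-0.17190, -0.47651) = -160.163° → normalised to [0°, 360°): 199.837°.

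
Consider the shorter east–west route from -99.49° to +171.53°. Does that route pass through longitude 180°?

Naïve |171.53 − -99.49| = 271.02° > 180°, so the shorter arc goes the other way round — across 180°.
Signed shortest Δλ = ((171.53 − -99.49 + 180) mod 360) − 180 = -88.98°.
Going west by 88.98° from -99.49° passes through 180° before reaching +171.53°.

Yes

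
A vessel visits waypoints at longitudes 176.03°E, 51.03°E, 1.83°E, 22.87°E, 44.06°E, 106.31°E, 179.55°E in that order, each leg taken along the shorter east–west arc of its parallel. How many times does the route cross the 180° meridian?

Leg 1: +176.03° → +51.03°, shortest Δλ = -125.0° (west) — does not cross 180°.
Leg 2: +51.03° → +1.83°, shortest Δλ = -49.2° (west) — does not cross 180°.
Leg 3: +1.83° → +22.87°, shortest Δλ = 21.04° (east) — does not cross 180°.
Leg 4: +22.87° → +44.06°, shortest Δλ = 21.19° (east) — does not cross 180°.
Leg 5: +44.06° → +106.31°, shortest Δλ = 62.25° (east) — does not cross 180°.
Leg 6: +106.31° → +179.55°, shortest Δλ = 73.24° (east) — does not cross 180°.
Total crossings: 0.

0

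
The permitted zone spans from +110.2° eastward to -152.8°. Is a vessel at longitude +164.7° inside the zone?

Band width going east from +110.2° to -152.8°: ((-152.8 − 110.2) mod 360) = 97.0°.
Offset of +164.7° east of the west edge: ((164.7 − 110.2) mod 360) = 54.5°.
54.5° ≤ 97.0° ⇒ inside.

Yes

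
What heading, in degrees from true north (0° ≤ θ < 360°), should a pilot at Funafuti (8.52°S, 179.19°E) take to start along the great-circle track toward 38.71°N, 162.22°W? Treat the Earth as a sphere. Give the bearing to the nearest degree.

19°

Δλ = -162.22 − 179.19 = -341.41°; wrapped into (−180°, 180°]: 18.59°.
θ = atan2( sin Δλ · cos φ₂ , cos φ₁ · sin φ₂ − sin φ₁ · cos φ₂ · cos Δλ )
  = atan2(0.24876, 0.72805) = 18.864° → normalised to [0°, 360°): 18.864°.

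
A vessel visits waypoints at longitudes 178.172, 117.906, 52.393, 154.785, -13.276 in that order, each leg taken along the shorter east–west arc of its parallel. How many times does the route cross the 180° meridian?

0

Leg 1: +178.172° → +117.906°, shortest Δλ = -60.266° (west) — does not cross 180°.
Leg 2: +117.906° → +52.393°, shortest Δλ = -65.513° (west) — does not cross 180°.
Leg 3: +52.393° → +154.785°, shortest Δλ = 102.392° (east) — does not cross 180°.
Leg 4: +154.785° → -13.276°, shortest Δλ = -168.061° (west) — does not cross 180°.
Total crossings: 0.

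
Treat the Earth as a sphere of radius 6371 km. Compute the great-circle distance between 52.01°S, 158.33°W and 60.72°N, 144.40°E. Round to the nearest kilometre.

13526 km

Δλ = 144.40 − -158.33 = 302.73°; wrapped into (−180°, 180°]: -57.27°.
Δφ = 60.72 − -52.01 = 112.73°.
a = sin²(Δφ/2) + cos φ₁ · cos φ₂ · sin²(Δλ/2) = 0.762331.
c = 2·atan2(√a, √(1−a)) = 2.12311 rad → d = 6371·c ≈ 13526.36 km.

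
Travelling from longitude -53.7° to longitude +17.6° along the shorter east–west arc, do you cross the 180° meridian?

No

Signed shortest Δλ = ((17.6 − -53.7 + 180) mod 360) − 180 = 71.3°.
Going east by 71.3° from -53.7° reaches +17.6° without touching 180°.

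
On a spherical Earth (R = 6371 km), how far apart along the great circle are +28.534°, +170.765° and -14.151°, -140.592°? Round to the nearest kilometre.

7062 km

Δλ = -140.592 − 170.765 = -311.357°; wrapped into (−180°, 180°]: 48.643°.
Δφ = -14.151 − 28.534 = -42.685°.
a = sin²(Δφ/2) + cos φ₁ · cos φ₂ · sin²(Δλ/2) = 0.276954.
c = 2·atan2(√a, √(1−a)) = 1.10840 rad → d = 6371·c ≈ 7061.63 km.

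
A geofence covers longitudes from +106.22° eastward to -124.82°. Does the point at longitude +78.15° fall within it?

Band width going east from +106.22° to -124.82°: ((-124.82 − 106.22) mod 360) = 128.96°.
Offset of +78.15° east of the west edge: ((78.15 − 106.22) mod 360) = 331.93°.
331.93° > 128.96° ⇒ outside.

No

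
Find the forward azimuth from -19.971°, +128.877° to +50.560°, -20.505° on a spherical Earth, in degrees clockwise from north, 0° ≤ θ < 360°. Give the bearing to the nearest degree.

Δλ = -20.505 − 128.877 = -149.382°.
θ = atan2( sin Δλ · cos φ₂ , cos φ₁ · sin φ₂ − sin φ₁ · cos φ₂ · cos Δλ )
  = atan2(-0.32355, 0.53913) = -30.970° → normalised to [0°, 360°): 329.030°.

329°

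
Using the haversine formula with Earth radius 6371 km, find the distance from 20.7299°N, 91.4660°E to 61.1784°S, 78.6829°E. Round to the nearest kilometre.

Δλ = 78.6829 − 91.4660 = -12.7831°.
Δφ = -61.1784 − 20.7299 = -81.9083°.
a = sin²(Δφ/2) + cos φ₁ · cos φ₂ · sin²(Δλ/2) = 0.435209.
c = 2·atan2(√a, √(1−a)) = 1.44085 rad → d = 6371·c ≈ 9179.64 km.

9180 km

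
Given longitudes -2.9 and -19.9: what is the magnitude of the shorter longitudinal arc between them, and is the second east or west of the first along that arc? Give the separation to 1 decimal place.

Raw difference: -19.9 − -2.9 = -17.0°.
Normalise into (−180°, 180°]: -17.0° stays -17.0°.
Negative ⇒ the second point lies to the west; separation 17.0°.

17.0° west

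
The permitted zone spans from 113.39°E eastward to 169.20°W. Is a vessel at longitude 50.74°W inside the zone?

No

Band width going east from +113.39° to -169.20°: ((-169.20 − 113.39) mod 360) = 77.41°.
Offset of -50.74° east of the west edge: ((-50.74 − 113.39) mod 360) = 195.87°.
195.87° > 77.41° ⇒ outside.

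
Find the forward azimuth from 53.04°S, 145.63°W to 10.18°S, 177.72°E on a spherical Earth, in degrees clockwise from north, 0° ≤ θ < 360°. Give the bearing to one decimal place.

311.8°

Δλ = 177.72 − -145.63 = 323.35°; wrapped into (−180°, 180°]: -36.65°.
θ = atan2( sin Δλ · cos φ₂ , cos φ₁ · sin φ₂ − sin φ₁ · cos φ₂ · cos Δλ )
  = atan2(-0.58753, 0.52472) = -48.232° → normalised to [0°, 360°): 311.768°.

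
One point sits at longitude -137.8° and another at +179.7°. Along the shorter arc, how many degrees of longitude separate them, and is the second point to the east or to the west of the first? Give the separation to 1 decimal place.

Raw difference: 179.7 − -137.8 = 317.5°.
Normalise into (−180°, 180°]: 317.5° − 360° = -42.5°.
Negative ⇒ the second point lies to the west; separation 42.5°.

42.5° west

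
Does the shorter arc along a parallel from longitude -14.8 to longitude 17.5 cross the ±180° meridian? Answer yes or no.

No

Signed shortest Δλ = ((17.5 − -14.8 + 180) mod 360) − 180 = 32.3°.
Going east by 32.3° from -14.8° reaches +17.5° without touching 180°.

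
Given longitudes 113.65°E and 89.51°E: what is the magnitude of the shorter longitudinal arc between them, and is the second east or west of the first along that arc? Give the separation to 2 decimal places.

24.14° west

Raw difference: 89.51 − 113.65 = -24.14°.
Normalise into (−180°, 180°]: -24.14° stays -24.14°.
Negative ⇒ the second point lies to the west; separation 24.14°.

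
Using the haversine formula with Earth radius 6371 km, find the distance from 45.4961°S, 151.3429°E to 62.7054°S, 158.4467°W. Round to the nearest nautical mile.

1976 nmi

Δλ = -158.4467 − 151.3429 = -309.7896°; wrapped into (−180°, 180°]: 50.2104°.
Δφ = -62.7054 − -45.4961 = -17.2093°.
a = sin²(Δφ/2) + cos φ₁ · cos φ₂ · sin²(Δλ/2) = 0.080248.
c = 2·atan2(√a, √(1−a)) = 0.57443 rad → d = 6371·c ≈ 3659.67 km ≈ 1976.06 nmi.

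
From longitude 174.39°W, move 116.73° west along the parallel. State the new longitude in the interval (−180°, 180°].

68.88°E

Start at -174.39°; shift −116.73° → -291.12°.
-291.12° lies outside (−180°, 180°]; add 360° → +68.88°.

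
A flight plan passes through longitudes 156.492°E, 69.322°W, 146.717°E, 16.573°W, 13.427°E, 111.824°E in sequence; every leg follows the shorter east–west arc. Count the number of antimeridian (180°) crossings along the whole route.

Leg 1: +156.492° → -69.322°, shortest Δλ = 134.186° (east) — crosses 180°.
Leg 2: -69.322° → +146.717°, shortest Δλ = -143.961° (west) — crosses 180°.
Leg 3: +146.717° → -16.573°, shortest Δλ = -163.29° (west) — does not cross 180°.
Leg 4: -16.573° → +13.427°, shortest Δλ = 30.0° (east) — does not cross 180°.
Leg 5: +13.427° → +111.824°, shortest Δλ = 98.397° (east) — does not cross 180°.
Total crossings: 2.

2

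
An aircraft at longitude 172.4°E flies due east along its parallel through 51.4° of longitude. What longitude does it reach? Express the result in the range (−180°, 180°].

Start at +172.4°; shift +51.4° → +223.8°.
+223.8° lies outside (−180°, 180°]; subtract 360° → -136.2°.

136.2°W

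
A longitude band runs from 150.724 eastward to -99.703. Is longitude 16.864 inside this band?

No

Band width going east from +150.724° to -99.703°: ((-99.703 − 150.724) mod 360) = 109.573°.
Offset of +16.864° east of the west edge: ((16.864 − 150.724) mod 360) = 226.140°.
226.140° > 109.573° ⇒ outside.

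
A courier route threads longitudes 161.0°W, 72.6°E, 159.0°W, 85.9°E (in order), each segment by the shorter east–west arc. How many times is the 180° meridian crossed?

Leg 1: -161.0° → +72.6°, shortest Δλ = -126.4° (west) — crosses 180°.
Leg 2: +72.6° → -159.0°, shortest Δλ = 128.4° (east) — crosses 180°.
Leg 3: -159.0° → +85.9°, shortest Δλ = -115.1° (west) — crosses 180°.
Total crossings: 3.

3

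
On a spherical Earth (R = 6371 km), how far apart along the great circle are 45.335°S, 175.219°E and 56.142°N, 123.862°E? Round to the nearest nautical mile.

6619 nmi

Δλ = 123.862 − 175.219 = -51.357°.
Δφ = 56.142 − -45.335 = 101.477°.
a = sin²(Δφ/2) + cos φ₁ · cos φ₂ · sin²(Δλ/2) = 0.673025.
c = 2·atan2(√a, √(1−a)) = 1.92415 rad → d = 6371·c ≈ 12258.79 km ≈ 6619.22 nmi.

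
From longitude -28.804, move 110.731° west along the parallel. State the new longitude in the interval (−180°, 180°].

-139.535°

Start at -28.804°; shift −110.731° → -139.535°.
-139.535° already lies in (−180°, 180°].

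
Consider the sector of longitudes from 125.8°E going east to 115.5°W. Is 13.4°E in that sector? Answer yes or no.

Band width going east from +125.8° to -115.5°: ((-115.5 − 125.8) mod 360) = 118.7°.
Offset of +13.4° east of the west edge: ((13.4 − 125.8) mod 360) = 247.6°.
247.6° > 118.7° ⇒ outside.

No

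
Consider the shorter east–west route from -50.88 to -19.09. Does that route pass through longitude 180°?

No

Signed shortest Δλ = ((-19.09 − -50.88 + 180) mod 360) − 180 = 31.79°.
Going east by 31.79° from -50.88° reaches -19.09° without touching 180°.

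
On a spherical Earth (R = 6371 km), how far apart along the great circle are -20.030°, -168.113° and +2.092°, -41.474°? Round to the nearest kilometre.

Δλ = -41.474 − -168.113 = 126.639°.
Δφ = 2.092 − -20.030 = 22.122°.
a = sin²(Δφ/2) + cos φ₁ · cos φ₂ · sin²(Δλ/2) = 0.786402.
c = 2·atan2(√a, √(1−a)) = 2.18072 rad → d = 6371·c ≈ 13893.36 km.

13893 km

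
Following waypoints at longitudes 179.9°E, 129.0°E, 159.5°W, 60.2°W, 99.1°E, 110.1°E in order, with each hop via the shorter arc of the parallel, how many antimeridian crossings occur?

Leg 1: +179.9° → +129.0°, shortest Δλ = -50.9° (west) — does not cross 180°.
Leg 2: +129.0° → -159.5°, shortest Δλ = 71.5° (east) — crosses 180°.
Leg 3: -159.5° → -60.2°, shortest Δλ = 99.3° (east) — does not cross 180°.
Leg 4: -60.2° → +99.1°, shortest Δλ = 159.3° (east) — does not cross 180°.
Leg 5: +99.1° → +110.1°, shortest Δλ = 11.0° (east) — does not cross 180°.
Total crossings: 1.

1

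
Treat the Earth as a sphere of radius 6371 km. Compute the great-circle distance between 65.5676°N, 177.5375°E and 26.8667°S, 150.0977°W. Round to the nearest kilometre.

10644 km

Δλ = -150.0977 − 177.5375 = -327.6352°; wrapped into (−180°, 180°]: 32.3648°.
Δφ = -26.8667 − 65.5676 = -92.4343°.
a = sin²(Δφ/2) + cos φ₁ · cos φ₂ · sin²(Δλ/2) = 0.549896.
c = 2·atan2(√a, √(1−a)) = 1.67075 rad → d = 6371·c ≈ 10644.37 km.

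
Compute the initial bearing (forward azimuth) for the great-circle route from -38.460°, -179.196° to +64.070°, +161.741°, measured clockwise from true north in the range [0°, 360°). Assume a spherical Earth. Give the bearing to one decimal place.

351.5°

Δλ = 161.741 − -179.196 = 340.937°; wrapped into (−180°, 180°]: -19.063°.
θ = atan2( sin Δλ · cos φ₂ , cos φ₁ · sin φ₂ − sin φ₁ · cos φ₂ · cos Δλ )
  = atan2(-0.14282, 0.96127) = -8.451° → normalised to [0°, 360°): 351.549°.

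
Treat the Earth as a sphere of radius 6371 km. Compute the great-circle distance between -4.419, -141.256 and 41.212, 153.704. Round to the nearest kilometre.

8294 km

Δλ = 153.704 − -141.256 = 294.960°; wrapped into (−180°, 180°]: -65.040°.
Δφ = 41.212 − -4.419 = 45.631°.
a = sin²(Δφ/2) + cos φ₁ · cos φ₂ · sin²(Δλ/2) = 0.367129.
c = 2·atan2(√a, √(1−a)) = 1.30182 rad → d = 6371·c ≈ 8293.91 km.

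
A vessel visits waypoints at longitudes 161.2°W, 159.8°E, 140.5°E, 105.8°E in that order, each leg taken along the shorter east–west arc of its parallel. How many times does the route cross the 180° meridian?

1

Leg 1: -161.2° → +159.8°, shortest Δλ = -39.0° (west) — crosses 180°.
Leg 2: +159.8° → +140.5°, shortest Δλ = -19.3° (west) — does not cross 180°.
Leg 3: +140.5° → +105.8°, shortest Δλ = -34.7° (west) — does not cross 180°.
Total crossings: 1.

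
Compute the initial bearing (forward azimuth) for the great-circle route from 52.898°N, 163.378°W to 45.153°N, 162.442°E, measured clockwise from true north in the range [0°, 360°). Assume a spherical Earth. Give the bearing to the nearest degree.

Δλ = 162.442 − -163.378 = 325.820°; wrapped into (−180°, 180°]: -34.180°.
θ = atan2( sin Δλ · cos φ₂ , cos φ₁ · sin φ₂ − sin φ₁ · cos φ₂ · cos Δλ )
  = atan2(-0.39619, -0.03762) = -95.424° → normalised to [0°, 360°): 264.576°.

265°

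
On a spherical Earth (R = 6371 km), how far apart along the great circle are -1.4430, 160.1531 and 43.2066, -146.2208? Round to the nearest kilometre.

7282 km

Δλ = -146.2208 − 160.1531 = -306.3739°; wrapped into (−180°, 180°]: 53.6261°.
Δφ = 43.2066 − -1.4430 = 44.6496°.
a = sin²(Δφ/2) + cos φ₁ · cos φ₂ · sin²(Δλ/2) = 0.292554.
c = 2·atan2(√a, √(1−a)) = 1.14297 rad → d = 6371·c ≈ 7281.88 km.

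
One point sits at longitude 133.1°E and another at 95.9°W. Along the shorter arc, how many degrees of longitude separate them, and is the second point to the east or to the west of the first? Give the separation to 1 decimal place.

Raw difference: -95.9 − 133.1 = -229.0°.
Normalise into (−180°, 180°]: -229.0° + 360° = 131.0°.
Positive ⇒ the second point lies to the east; separation 131.0°.

131.0° east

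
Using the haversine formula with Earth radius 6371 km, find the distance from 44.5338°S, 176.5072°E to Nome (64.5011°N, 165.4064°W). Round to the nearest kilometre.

12227 km

Δλ = -165.4064 − 176.5072 = -341.9136°; wrapped into (−180°, 180°]: 18.0864°.
Δφ = 64.5011 − -44.5338 = 109.0349°.
a = sin²(Δφ/2) + cos φ₁ · cos φ₂ · sin²(Δλ/2) = 0.670653.
c = 2·atan2(√a, √(1−a)) = 1.91910 rad → d = 6371·c ≈ 12226.61 km.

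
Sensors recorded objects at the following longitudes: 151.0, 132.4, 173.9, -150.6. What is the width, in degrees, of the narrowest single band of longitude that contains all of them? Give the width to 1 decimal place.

Sort the longitudes: -150.6°, +132.4°, +151.0°, +173.9°.
Eastward gaps between consecutive values (wrapping around): 283.0°, 18.6°, 22.9°, 35.5°.
Largest gap = 283.0° ⇒ minimal covering band is its complement: 360° − 283.0° = 77.0°.
Band runs from +132.4° eastward to -150.6°, crossing the antimeridian.

77.0°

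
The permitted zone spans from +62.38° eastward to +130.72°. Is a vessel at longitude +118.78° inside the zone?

Band width going east from +62.38° to +130.72°: ((130.72 − 62.38) mod 360) = 68.34°.
Offset of +118.78° east of the west edge: ((118.78 − 62.38) mod 360) = 56.40°.
56.40° ≤ 68.34° ⇒ inside.

Yes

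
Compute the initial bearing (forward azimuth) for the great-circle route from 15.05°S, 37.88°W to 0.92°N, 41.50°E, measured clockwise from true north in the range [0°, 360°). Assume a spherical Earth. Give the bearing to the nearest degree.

86°

Δλ = 41.50 − -37.88 = 79.38°.
θ = atan2( sin Δλ · cos φ₂ , cos φ₁ · sin φ₂ − sin φ₁ · cos φ₂ · cos Δλ )
  = atan2(0.98274, 0.06335) = 86.311° → normalised to [0°, 360°): 86.311°.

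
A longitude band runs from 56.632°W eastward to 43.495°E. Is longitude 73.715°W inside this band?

No

Band width going east from -56.632° to +43.495°: ((43.495 − -56.632) mod 360) = 100.127°.
Offset of -73.715° east of the west edge: ((-73.715 − -56.632) mod 360) = 342.917°.
342.917° > 100.127° ⇒ outside.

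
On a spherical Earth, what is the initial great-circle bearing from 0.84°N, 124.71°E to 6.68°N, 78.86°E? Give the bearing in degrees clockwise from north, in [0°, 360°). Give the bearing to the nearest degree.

278°

Δλ = 78.86 − 124.71 = -45.85°.
θ = atan2( sin Δλ · cos φ₂ , cos φ₁ · sin φ₂ − sin φ₁ · cos φ₂ · cos Δλ )
  = atan2(-0.71265, 0.10617) = -81.526° → normalised to [0°, 360°): 278.474°.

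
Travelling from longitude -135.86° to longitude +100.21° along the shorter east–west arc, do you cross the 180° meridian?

Naïve |100.21 − -135.86| = 236.07° > 180°, so the shorter arc goes the other way round — across 180°.
Signed shortest Δλ = ((100.21 − -135.86 + 180) mod 360) − 180 = -123.93°.
Going west by 123.93° from -135.86° passes through 180° before reaching +100.21°.

Yes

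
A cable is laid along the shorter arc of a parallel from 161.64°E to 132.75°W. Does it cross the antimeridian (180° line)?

Naïve |-132.75 − 161.64| = 294.39° > 180°, so the shorter arc goes the other way round — across 180°.
Signed shortest Δλ = ((-132.75 − 161.64 + 180) mod 360) − 180 = 65.61°.
Going east by 65.61° from +161.64° passes through 180° before reaching -132.75°.

Yes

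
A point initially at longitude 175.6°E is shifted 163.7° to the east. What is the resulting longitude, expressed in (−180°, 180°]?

20.7°W

Start at +175.6°; shift +163.7° → +339.3°.
+339.3° lies outside (−180°, 180°]; subtract 360° → -20.7°.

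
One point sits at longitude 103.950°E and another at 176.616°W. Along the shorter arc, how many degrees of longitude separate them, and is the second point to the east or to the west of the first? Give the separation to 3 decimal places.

Raw difference: -176.616 − 103.950 = -280.566°.
Normalise into (−180°, 180°]: -280.566° + 360° = 79.434°.
Positive ⇒ the second point lies to the east; separation 79.434°.

79.434° east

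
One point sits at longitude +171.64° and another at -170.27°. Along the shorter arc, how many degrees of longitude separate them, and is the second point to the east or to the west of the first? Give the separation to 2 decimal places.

Raw difference: -170.27 − 171.64 = -341.91°.
Normalise into (−180°, 180°]: -341.91° + 360° = 18.09°.
Positive ⇒ the second point lies to the east; separation 18.09°.

18.09° east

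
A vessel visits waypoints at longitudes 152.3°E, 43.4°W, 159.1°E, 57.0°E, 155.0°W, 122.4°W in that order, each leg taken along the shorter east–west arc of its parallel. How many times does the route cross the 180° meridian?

Leg 1: +152.3° → -43.4°, shortest Δλ = 164.3° (east) — crosses 180°.
Leg 2: -43.4° → +159.1°, shortest Δλ = -157.5° (west) — crosses 180°.
Leg 3: +159.1° → +57.0°, shortest Δλ = -102.1° (west) — does not cross 180°.
Leg 4: +57.0° → -155.0°, shortest Δλ = 148.0° (east) — crosses 180°.
Leg 5: -155.0° → -122.4°, shortest Δλ = 32.6° (east) — does not cross 180°.
Total crossings: 3.

3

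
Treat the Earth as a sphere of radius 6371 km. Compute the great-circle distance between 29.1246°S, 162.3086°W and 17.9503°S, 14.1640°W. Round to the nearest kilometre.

Δλ = -14.1640 − -162.3086 = 148.1446°.
Δφ = -17.9503 − -29.1246 = 11.1743°.
a = sin²(Δφ/2) + cos φ₁ · cos φ₂ · sin²(Δλ/2) = 0.777936.
c = 2·atan2(√a, √(1−a)) = 2.16021 rad → d = 6371·c ≈ 13762.69 km.

13763 km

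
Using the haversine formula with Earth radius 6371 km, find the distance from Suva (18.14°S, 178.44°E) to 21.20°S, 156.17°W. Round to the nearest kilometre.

2677 km

Δλ = -156.17 − 178.44 = -334.61°; wrapped into (−180°, 180°]: 25.39°.
Δφ = -21.20 − -18.14 = -3.06°.
a = sin²(Δφ/2) + cos φ₁ · cos φ₂ · sin²(Δλ/2) = 0.043502.
c = 2·atan2(√a, √(1−a)) = 0.42023 rad → d = 6371·c ≈ 2677.26 km.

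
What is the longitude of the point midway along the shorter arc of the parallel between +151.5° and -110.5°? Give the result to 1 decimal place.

-159.5°

Signed shortest Δλ from +151.5° to -110.5° is +98.0°.
Midpoint longitude = +151.5° + (+98.0°)/2 = +151.5° + 49.0° = +200.5°.
Normalise into (−180°, 180°]: -159.5°.
(The naïve average (+151.5 + -110.5)/2 = 20.5° is on the wrong side of the globe.)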